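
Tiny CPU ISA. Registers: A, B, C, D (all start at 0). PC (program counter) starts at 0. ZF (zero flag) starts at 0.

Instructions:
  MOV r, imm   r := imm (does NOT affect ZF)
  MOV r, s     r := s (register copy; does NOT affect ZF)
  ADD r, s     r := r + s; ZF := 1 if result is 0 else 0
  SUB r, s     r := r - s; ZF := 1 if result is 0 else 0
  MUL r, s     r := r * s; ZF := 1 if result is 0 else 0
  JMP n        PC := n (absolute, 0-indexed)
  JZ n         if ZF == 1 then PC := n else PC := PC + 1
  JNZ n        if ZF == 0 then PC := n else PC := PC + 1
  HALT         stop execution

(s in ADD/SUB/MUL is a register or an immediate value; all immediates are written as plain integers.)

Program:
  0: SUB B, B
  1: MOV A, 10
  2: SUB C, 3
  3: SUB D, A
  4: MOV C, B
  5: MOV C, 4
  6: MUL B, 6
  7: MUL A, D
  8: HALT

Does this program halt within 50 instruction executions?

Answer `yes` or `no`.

Step 1: PC=0 exec 'SUB B, B'. After: A=0 B=0 C=0 D=0 ZF=1 PC=1
Step 2: PC=1 exec 'MOV A, 10'. After: A=10 B=0 C=0 D=0 ZF=1 PC=2
Step 3: PC=2 exec 'SUB C, 3'. After: A=10 B=0 C=-3 D=0 ZF=0 PC=3
Step 4: PC=3 exec 'SUB D, A'. After: A=10 B=0 C=-3 D=-10 ZF=0 PC=4
Step 5: PC=4 exec 'MOV C, B'. After: A=10 B=0 C=0 D=-10 ZF=0 PC=5
Step 6: PC=5 exec 'MOV C, 4'. After: A=10 B=0 C=4 D=-10 ZF=0 PC=6
Step 7: PC=6 exec 'MUL B, 6'. After: A=10 B=0 C=4 D=-10 ZF=1 PC=7
Step 8: PC=7 exec 'MUL A, D'. After: A=-100 B=0 C=4 D=-10 ZF=0 PC=8
Step 9: PC=8 exec 'HALT'. After: A=-100 B=0 C=4 D=-10 ZF=0 PC=8 HALTED

Answer: yes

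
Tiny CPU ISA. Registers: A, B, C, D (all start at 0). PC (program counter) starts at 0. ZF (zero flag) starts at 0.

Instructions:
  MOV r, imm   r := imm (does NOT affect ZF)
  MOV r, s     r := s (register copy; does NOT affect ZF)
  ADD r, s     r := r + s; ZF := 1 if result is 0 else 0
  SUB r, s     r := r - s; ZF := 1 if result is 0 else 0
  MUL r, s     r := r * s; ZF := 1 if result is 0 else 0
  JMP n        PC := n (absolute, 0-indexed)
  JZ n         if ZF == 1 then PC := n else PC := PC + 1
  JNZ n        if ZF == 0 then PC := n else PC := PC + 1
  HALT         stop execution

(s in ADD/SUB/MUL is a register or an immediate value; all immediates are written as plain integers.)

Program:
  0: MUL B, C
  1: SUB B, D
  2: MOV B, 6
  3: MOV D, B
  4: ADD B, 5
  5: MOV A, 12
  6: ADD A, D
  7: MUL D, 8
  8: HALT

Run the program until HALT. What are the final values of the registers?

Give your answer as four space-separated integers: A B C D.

Step 1: PC=0 exec 'MUL B, C'. After: A=0 B=0 C=0 D=0 ZF=1 PC=1
Step 2: PC=1 exec 'SUB B, D'. After: A=0 B=0 C=0 D=0 ZF=1 PC=2
Step 3: PC=2 exec 'MOV B, 6'. After: A=0 B=6 C=0 D=0 ZF=1 PC=3
Step 4: PC=3 exec 'MOV D, B'. After: A=0 B=6 C=0 D=6 ZF=1 PC=4
Step 5: PC=4 exec 'ADD B, 5'. After: A=0 B=11 C=0 D=6 ZF=0 PC=5
Step 6: PC=5 exec 'MOV A, 12'. After: A=12 B=11 C=0 D=6 ZF=0 PC=6
Step 7: PC=6 exec 'ADD A, D'. After: A=18 B=11 C=0 D=6 ZF=0 PC=7
Step 8: PC=7 exec 'MUL D, 8'. After: A=18 B=11 C=0 D=48 ZF=0 PC=8
Step 9: PC=8 exec 'HALT'. After: A=18 B=11 C=0 D=48 ZF=0 PC=8 HALTED

Answer: 18 11 0 48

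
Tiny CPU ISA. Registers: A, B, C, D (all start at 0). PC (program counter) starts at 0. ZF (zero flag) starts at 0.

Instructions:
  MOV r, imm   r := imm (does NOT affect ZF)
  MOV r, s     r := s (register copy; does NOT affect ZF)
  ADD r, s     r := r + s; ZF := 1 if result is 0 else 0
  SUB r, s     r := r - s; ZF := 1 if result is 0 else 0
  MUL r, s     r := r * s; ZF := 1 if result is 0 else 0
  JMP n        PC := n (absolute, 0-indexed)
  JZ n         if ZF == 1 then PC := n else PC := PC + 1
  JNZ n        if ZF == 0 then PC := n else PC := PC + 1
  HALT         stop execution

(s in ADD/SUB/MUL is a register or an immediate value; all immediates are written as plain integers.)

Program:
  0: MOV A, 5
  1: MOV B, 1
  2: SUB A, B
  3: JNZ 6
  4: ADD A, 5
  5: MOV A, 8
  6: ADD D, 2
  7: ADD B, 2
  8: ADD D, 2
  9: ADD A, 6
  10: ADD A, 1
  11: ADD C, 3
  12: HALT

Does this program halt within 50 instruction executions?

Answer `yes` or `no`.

Step 1: PC=0 exec 'MOV A, 5'. After: A=5 B=0 C=0 D=0 ZF=0 PC=1
Step 2: PC=1 exec 'MOV B, 1'. After: A=5 B=1 C=0 D=0 ZF=0 PC=2
Step 3: PC=2 exec 'SUB A, B'. After: A=4 B=1 C=0 D=0 ZF=0 PC=3
Step 4: PC=3 exec 'JNZ 6'. After: A=4 B=1 C=0 D=0 ZF=0 PC=6
Step 5: PC=6 exec 'ADD D, 2'. After: A=4 B=1 C=0 D=2 ZF=0 PC=7
Step 6: PC=7 exec 'ADD B, 2'. After: A=4 B=3 C=0 D=2 ZF=0 PC=8
Step 7: PC=8 exec 'ADD D, 2'. After: A=4 B=3 C=0 D=4 ZF=0 PC=9
Step 8: PC=9 exec 'ADD A, 6'. After: A=10 B=3 C=0 D=4 ZF=0 PC=10
Step 9: PC=10 exec 'ADD A, 1'. After: A=11 B=3 C=0 D=4 ZF=0 PC=11
Step 10: PC=11 exec 'ADD C, 3'. After: A=11 B=3 C=3 D=4 ZF=0 PC=12
Step 11: PC=12 exec 'HALT'. After: A=11 B=3 C=3 D=4 ZF=0 PC=12 HALTED

Answer: yes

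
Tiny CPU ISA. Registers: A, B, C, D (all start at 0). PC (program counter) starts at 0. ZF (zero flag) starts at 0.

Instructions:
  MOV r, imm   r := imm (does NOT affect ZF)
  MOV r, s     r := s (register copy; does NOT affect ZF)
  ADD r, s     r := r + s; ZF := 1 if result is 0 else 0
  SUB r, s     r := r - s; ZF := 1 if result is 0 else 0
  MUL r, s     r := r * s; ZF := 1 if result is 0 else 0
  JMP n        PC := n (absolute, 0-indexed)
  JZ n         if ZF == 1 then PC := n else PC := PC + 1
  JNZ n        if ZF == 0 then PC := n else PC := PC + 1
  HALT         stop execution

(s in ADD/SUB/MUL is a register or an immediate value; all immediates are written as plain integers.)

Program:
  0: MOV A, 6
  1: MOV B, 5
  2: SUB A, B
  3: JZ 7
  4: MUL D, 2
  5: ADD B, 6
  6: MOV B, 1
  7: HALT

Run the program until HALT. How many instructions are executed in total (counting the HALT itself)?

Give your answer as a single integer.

Step 1: PC=0 exec 'MOV A, 6'. After: A=6 B=0 C=0 D=0 ZF=0 PC=1
Step 2: PC=1 exec 'MOV B, 5'. After: A=6 B=5 C=0 D=0 ZF=0 PC=2
Step 3: PC=2 exec 'SUB A, B'. After: A=1 B=5 C=0 D=0 ZF=0 PC=3
Step 4: PC=3 exec 'JZ 7'. After: A=1 B=5 C=0 D=0 ZF=0 PC=4
Step 5: PC=4 exec 'MUL D, 2'. After: A=1 B=5 C=0 D=0 ZF=1 PC=5
Step 6: PC=5 exec 'ADD B, 6'. After: A=1 B=11 C=0 D=0 ZF=0 PC=6
Step 7: PC=6 exec 'MOV B, 1'. After: A=1 B=1 C=0 D=0 ZF=0 PC=7
Step 8: PC=7 exec 'HALT'. After: A=1 B=1 C=0 D=0 ZF=0 PC=7 HALTED
Total instructions executed: 8

Answer: 8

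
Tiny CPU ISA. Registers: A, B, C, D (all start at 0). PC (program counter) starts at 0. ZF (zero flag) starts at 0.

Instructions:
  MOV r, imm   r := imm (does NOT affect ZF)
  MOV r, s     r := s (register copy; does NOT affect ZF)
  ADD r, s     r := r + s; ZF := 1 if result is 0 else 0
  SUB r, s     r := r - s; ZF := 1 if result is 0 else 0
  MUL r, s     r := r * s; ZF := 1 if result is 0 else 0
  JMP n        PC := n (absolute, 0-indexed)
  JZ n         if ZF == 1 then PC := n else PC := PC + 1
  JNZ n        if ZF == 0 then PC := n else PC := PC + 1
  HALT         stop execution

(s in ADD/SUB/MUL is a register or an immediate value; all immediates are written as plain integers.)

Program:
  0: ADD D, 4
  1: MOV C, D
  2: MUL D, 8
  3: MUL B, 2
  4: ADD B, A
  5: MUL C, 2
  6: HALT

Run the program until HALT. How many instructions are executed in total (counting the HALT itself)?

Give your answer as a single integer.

Answer: 7

Derivation:
Step 1: PC=0 exec 'ADD D, 4'. After: A=0 B=0 C=0 D=4 ZF=0 PC=1
Step 2: PC=1 exec 'MOV C, D'. After: A=0 B=0 C=4 D=4 ZF=0 PC=2
Step 3: PC=2 exec 'MUL D, 8'. After: A=0 B=0 C=4 D=32 ZF=0 PC=3
Step 4: PC=3 exec 'MUL B, 2'. After: A=0 B=0 C=4 D=32 ZF=1 PC=4
Step 5: PC=4 exec 'ADD B, A'. After: A=0 B=0 C=4 D=32 ZF=1 PC=5
Step 6: PC=5 exec 'MUL C, 2'. After: A=0 B=0 C=8 D=32 ZF=0 PC=6
Step 7: PC=6 exec 'HALT'. After: A=0 B=0 C=8 D=32 ZF=0 PC=6 HALTED
Total instructions executed: 7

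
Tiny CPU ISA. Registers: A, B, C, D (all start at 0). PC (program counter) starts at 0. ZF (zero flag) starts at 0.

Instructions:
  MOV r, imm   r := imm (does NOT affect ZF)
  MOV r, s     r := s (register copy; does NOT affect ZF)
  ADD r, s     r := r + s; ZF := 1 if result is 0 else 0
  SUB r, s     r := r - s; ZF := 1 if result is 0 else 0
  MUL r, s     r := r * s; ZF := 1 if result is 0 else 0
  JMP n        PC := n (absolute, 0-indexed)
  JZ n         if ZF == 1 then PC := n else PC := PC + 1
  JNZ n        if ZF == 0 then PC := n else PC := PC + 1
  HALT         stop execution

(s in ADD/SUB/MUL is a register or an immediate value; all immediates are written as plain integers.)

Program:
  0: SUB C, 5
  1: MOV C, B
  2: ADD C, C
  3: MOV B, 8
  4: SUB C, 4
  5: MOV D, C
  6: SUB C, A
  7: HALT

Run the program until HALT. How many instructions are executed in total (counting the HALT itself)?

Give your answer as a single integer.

Answer: 8

Derivation:
Step 1: PC=0 exec 'SUB C, 5'. After: A=0 B=0 C=-5 D=0 ZF=0 PC=1
Step 2: PC=1 exec 'MOV C, B'. After: A=0 B=0 C=0 D=0 ZF=0 PC=2
Step 3: PC=2 exec 'ADD C, C'. After: A=0 B=0 C=0 D=0 ZF=1 PC=3
Step 4: PC=3 exec 'MOV B, 8'. After: A=0 B=8 C=0 D=0 ZF=1 PC=4
Step 5: PC=4 exec 'SUB C, 4'. After: A=0 B=8 C=-4 D=0 ZF=0 PC=5
Step 6: PC=5 exec 'MOV D, C'. After: A=0 B=8 C=-4 D=-4 ZF=0 PC=6
Step 7: PC=6 exec 'SUB C, A'. After: A=0 B=8 C=-4 D=-4 ZF=0 PC=7
Step 8: PC=7 exec 'HALT'. After: A=0 B=8 C=-4 D=-4 ZF=0 PC=7 HALTED
Total instructions executed: 8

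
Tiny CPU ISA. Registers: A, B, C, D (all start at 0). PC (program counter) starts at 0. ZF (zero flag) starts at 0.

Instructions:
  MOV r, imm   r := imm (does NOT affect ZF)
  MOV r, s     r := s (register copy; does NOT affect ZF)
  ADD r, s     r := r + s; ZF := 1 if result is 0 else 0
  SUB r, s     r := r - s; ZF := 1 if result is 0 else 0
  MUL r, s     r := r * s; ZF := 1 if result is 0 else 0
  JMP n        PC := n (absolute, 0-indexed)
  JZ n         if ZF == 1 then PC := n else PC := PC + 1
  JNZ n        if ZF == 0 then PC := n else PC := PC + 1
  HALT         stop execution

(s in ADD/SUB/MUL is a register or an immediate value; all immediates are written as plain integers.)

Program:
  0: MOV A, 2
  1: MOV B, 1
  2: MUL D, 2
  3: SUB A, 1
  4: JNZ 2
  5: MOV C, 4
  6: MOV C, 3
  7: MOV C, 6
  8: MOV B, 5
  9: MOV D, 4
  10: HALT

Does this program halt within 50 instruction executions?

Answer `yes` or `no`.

Step 1: PC=0 exec 'MOV A, 2'. After: A=2 B=0 C=0 D=0 ZF=0 PC=1
Step 2: PC=1 exec 'MOV B, 1'. After: A=2 B=1 C=0 D=0 ZF=0 PC=2
Step 3: PC=2 exec 'MUL D, 2'. After: A=2 B=1 C=0 D=0 ZF=1 PC=3
Step 4: PC=3 exec 'SUB A, 1'. After: A=1 B=1 C=0 D=0 ZF=0 PC=4
Step 5: PC=4 exec 'JNZ 2'. After: A=1 B=1 C=0 D=0 ZF=0 PC=2
Step 6: PC=2 exec 'MUL D, 2'. After: A=1 B=1 C=0 D=0 ZF=1 PC=3
Step 7: PC=3 exec 'SUB A, 1'. After: A=0 B=1 C=0 D=0 ZF=1 PC=4
Step 8: PC=4 exec 'JNZ 2'. After: A=0 B=1 C=0 D=0 ZF=1 PC=5
Step 9: PC=5 exec 'MOV C, 4'. After: A=0 B=1 C=4 D=0 ZF=1 PC=6
Step 10: PC=6 exec 'MOV C, 3'. After: A=0 B=1 C=3 D=0 ZF=1 PC=7
Step 11: PC=7 exec 'MOV C, 6'. After: A=0 B=1 C=6 D=0 ZF=1 PC=8
Step 12: PC=8 exec 'MOV B, 5'. After: A=0 B=5 C=6 D=0 ZF=1 PC=9
Step 13: PC=9 exec 'MOV D, 4'. After: A=0 B=5 C=6 D=4 ZF=1 PC=10
Step 14: PC=10 exec 'HALT'. After: A=0 B=5 C=6 D=4 ZF=1 PC=10 HALTED

Answer: yes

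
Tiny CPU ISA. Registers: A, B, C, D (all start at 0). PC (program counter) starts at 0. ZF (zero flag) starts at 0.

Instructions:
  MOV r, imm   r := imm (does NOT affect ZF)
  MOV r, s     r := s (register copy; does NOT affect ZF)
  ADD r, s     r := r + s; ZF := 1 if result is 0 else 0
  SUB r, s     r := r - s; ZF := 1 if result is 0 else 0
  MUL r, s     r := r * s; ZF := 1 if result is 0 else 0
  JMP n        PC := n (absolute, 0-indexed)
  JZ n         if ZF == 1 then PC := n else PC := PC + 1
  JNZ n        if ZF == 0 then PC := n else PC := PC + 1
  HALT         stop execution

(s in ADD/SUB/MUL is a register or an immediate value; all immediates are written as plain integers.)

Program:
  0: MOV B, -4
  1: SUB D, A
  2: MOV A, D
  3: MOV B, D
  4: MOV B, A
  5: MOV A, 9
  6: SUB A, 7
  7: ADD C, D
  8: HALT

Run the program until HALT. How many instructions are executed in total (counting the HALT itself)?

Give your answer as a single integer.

Step 1: PC=0 exec 'MOV B, -4'. After: A=0 B=-4 C=0 D=0 ZF=0 PC=1
Step 2: PC=1 exec 'SUB D, A'. After: A=0 B=-4 C=0 D=0 ZF=1 PC=2
Step 3: PC=2 exec 'MOV A, D'. After: A=0 B=-4 C=0 D=0 ZF=1 PC=3
Step 4: PC=3 exec 'MOV B, D'. After: A=0 B=0 C=0 D=0 ZF=1 PC=4
Step 5: PC=4 exec 'MOV B, A'. After: A=0 B=0 C=0 D=0 ZF=1 PC=5
Step 6: PC=5 exec 'MOV A, 9'. After: A=9 B=0 C=0 D=0 ZF=1 PC=6
Step 7: PC=6 exec 'SUB A, 7'. After: A=2 B=0 C=0 D=0 ZF=0 PC=7
Step 8: PC=7 exec 'ADD C, D'. After: A=2 B=0 C=0 D=0 ZF=1 PC=8
Step 9: PC=8 exec 'HALT'. After: A=2 B=0 C=0 D=0 ZF=1 PC=8 HALTED
Total instructions executed: 9

Answer: 9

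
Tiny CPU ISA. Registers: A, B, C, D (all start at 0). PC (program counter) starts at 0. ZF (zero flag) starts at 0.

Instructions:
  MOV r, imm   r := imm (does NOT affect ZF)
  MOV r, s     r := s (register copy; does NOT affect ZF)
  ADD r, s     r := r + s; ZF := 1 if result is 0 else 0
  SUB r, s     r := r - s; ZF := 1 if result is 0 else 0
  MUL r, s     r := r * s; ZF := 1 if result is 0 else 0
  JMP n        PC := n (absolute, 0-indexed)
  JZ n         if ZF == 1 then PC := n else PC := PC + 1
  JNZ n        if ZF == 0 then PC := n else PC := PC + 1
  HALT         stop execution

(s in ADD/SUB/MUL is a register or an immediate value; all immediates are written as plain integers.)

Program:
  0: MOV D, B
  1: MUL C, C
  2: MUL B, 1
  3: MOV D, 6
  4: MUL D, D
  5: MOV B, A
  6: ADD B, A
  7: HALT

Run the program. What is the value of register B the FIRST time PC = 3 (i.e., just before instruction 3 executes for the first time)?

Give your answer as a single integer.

Step 1: PC=0 exec 'MOV D, B'. After: A=0 B=0 C=0 D=0 ZF=0 PC=1
Step 2: PC=1 exec 'MUL C, C'. After: A=0 B=0 C=0 D=0 ZF=1 PC=2
Step 3: PC=2 exec 'MUL B, 1'. After: A=0 B=0 C=0 D=0 ZF=1 PC=3
First time PC=3: B=0

0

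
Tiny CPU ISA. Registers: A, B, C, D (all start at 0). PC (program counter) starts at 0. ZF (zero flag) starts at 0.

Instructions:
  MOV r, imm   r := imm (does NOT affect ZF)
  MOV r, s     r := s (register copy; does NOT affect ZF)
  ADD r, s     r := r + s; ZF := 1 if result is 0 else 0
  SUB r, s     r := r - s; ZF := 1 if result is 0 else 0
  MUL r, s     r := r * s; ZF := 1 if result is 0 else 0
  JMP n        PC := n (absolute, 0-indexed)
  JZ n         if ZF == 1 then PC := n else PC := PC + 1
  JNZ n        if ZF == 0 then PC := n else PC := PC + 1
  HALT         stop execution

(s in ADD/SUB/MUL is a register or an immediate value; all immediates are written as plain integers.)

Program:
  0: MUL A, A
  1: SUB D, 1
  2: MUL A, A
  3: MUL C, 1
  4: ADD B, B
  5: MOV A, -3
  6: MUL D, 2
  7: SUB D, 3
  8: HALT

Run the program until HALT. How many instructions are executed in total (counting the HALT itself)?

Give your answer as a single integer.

Answer: 9

Derivation:
Step 1: PC=0 exec 'MUL A, A'. After: A=0 B=0 C=0 D=0 ZF=1 PC=1
Step 2: PC=1 exec 'SUB D, 1'. After: A=0 B=0 C=0 D=-1 ZF=0 PC=2
Step 3: PC=2 exec 'MUL A, A'. After: A=0 B=0 C=0 D=-1 ZF=1 PC=3
Step 4: PC=3 exec 'MUL C, 1'. After: A=0 B=0 C=0 D=-1 ZF=1 PC=4
Step 5: PC=4 exec 'ADD B, B'. After: A=0 B=0 C=0 D=-1 ZF=1 PC=5
Step 6: PC=5 exec 'MOV A, -3'. After: A=-3 B=0 C=0 D=-1 ZF=1 PC=6
Step 7: PC=6 exec 'MUL D, 2'. After: A=-3 B=0 C=0 D=-2 ZF=0 PC=7
Step 8: PC=7 exec 'SUB D, 3'. After: A=-3 B=0 C=0 D=-5 ZF=0 PC=8
Step 9: PC=8 exec 'HALT'. After: A=-3 B=0 C=0 D=-5 ZF=0 PC=8 HALTED
Total instructions executed: 9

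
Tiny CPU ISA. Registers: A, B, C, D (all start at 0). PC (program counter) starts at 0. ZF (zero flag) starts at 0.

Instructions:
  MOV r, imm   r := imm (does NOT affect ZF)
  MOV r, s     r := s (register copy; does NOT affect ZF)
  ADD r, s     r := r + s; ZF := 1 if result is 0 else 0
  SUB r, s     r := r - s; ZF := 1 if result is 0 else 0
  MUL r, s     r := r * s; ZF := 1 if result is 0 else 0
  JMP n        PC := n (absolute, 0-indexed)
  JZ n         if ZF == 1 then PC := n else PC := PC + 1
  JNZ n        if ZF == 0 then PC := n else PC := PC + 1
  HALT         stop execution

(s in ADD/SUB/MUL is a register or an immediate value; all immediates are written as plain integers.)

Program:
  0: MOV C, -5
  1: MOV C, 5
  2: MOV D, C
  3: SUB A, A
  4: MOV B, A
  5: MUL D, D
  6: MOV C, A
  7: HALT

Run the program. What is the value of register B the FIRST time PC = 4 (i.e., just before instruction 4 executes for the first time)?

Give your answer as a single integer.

Step 1: PC=0 exec 'MOV C, -5'. After: A=0 B=0 C=-5 D=0 ZF=0 PC=1
Step 2: PC=1 exec 'MOV C, 5'. After: A=0 B=0 C=5 D=0 ZF=0 PC=2
Step 3: PC=2 exec 'MOV D, C'. After: A=0 B=0 C=5 D=5 ZF=0 PC=3
Step 4: PC=3 exec 'SUB A, A'. After: A=0 B=0 C=5 D=5 ZF=1 PC=4
First time PC=4: B=0

0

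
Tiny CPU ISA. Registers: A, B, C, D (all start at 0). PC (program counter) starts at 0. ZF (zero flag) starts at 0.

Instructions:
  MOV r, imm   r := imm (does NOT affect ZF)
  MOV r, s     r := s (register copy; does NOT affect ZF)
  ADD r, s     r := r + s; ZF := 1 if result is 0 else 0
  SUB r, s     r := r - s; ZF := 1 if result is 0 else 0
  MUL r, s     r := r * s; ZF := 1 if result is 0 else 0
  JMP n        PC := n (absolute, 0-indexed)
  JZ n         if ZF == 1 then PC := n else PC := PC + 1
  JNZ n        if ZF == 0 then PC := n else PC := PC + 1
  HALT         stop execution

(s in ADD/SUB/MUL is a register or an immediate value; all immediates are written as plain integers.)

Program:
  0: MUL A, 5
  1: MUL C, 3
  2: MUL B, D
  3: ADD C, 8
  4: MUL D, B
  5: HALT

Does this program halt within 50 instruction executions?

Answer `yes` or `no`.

Answer: yes

Derivation:
Step 1: PC=0 exec 'MUL A, 5'. After: A=0 B=0 C=0 D=0 ZF=1 PC=1
Step 2: PC=1 exec 'MUL C, 3'. After: A=0 B=0 C=0 D=0 ZF=1 PC=2
Step 3: PC=2 exec 'MUL B, D'. After: A=0 B=0 C=0 D=0 ZF=1 PC=3
Step 4: PC=3 exec 'ADD C, 8'. After: A=0 B=0 C=8 D=0 ZF=0 PC=4
Step 5: PC=4 exec 'MUL D, B'. After: A=0 B=0 C=8 D=0 ZF=1 PC=5
Step 6: PC=5 exec 'HALT'. After: A=0 B=0 C=8 D=0 ZF=1 PC=5 HALTED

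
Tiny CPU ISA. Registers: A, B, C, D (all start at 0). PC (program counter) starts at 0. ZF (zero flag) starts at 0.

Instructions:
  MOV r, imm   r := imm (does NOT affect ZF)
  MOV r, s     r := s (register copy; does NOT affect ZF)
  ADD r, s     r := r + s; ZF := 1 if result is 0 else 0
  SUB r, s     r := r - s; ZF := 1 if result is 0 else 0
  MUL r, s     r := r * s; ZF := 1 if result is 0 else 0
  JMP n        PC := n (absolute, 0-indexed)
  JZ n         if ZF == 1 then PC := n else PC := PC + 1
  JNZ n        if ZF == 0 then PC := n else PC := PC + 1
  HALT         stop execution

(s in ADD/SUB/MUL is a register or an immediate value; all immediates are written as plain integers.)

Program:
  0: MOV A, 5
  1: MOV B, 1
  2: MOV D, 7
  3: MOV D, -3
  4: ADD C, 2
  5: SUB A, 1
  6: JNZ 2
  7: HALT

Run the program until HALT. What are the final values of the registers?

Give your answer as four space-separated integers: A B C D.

Step 1: PC=0 exec 'MOV A, 5'. After: A=5 B=0 C=0 D=0 ZF=0 PC=1
Step 2: PC=1 exec 'MOV B, 1'. After: A=5 B=1 C=0 D=0 ZF=0 PC=2
Step 3: PC=2 exec 'MOV D, 7'. After: A=5 B=1 C=0 D=7 ZF=0 PC=3
Step 4: PC=3 exec 'MOV D, -3'. After: A=5 B=1 C=0 D=-3 ZF=0 PC=4
Step 5: PC=4 exec 'ADD C, 2'. After: A=5 B=1 C=2 D=-3 ZF=0 PC=5
Step 6: PC=5 exec 'SUB A, 1'. After: A=4 B=1 C=2 D=-3 ZF=0 PC=6
Step 7: PC=6 exec 'JNZ 2'. After: A=4 B=1 C=2 D=-3 ZF=0 PC=2
Step 8: PC=2 exec 'MOV D, 7'. After: A=4 B=1 C=2 D=7 ZF=0 PC=3
Step 9: PC=3 exec 'MOV D, -3'. After: A=4 B=1 C=2 D=-3 ZF=0 PC=4
Step 10: PC=4 exec 'ADD C, 2'. After: A=4 B=1 C=4 D=-3 ZF=0 PC=5
Step 11: PC=5 exec 'SUB A, 1'. After: A=3 B=1 C=4 D=-3 ZF=0 PC=6
Step 12: PC=6 exec 'JNZ 2'. After: A=3 B=1 C=4 D=-3 ZF=0 PC=2
Step 13: PC=2 exec 'MOV D, 7'. After: A=3 B=1 C=4 D=7 ZF=0 PC=3
Step 14: PC=3 exec 'MOV D, -3'. After: A=3 B=1 C=4 D=-3 ZF=0 PC=4
Step 15: PC=4 exec 'ADD C, 2'. After: A=3 B=1 C=6 D=-3 ZF=0 PC=5
Step 16: PC=5 exec 'SUB A, 1'. After: A=2 B=1 C=6 D=-3 ZF=0 PC=6
Step 17: PC=6 exec 'JNZ 2'. After: A=2 B=1 C=6 D=-3 ZF=0 PC=2
Step 18: PC=2 exec 'MOV D, 7'. After: A=2 B=1 C=6 D=7 ZF=0 PC=3
Step 19: PC=3 exec 'MOV D, -3'. After: A=2 B=1 C=6 D=-3 ZF=0 PC=4
Step 20: PC=4 exec 'ADD C, 2'. After: A=2 B=1 C=8 D=-3 ZF=0 PC=5
Step 21: PC=5 exec 'SUB A, 1'. After: A=1 B=1 C=8 D=-3 ZF=0 PC=6
Step 22: PC=6 exec 'JNZ 2'. After: A=1 B=1 C=8 D=-3 ZF=0 PC=2
Step 23: PC=2 exec 'MOV D, 7'. After: A=1 B=1 C=8 D=7 ZF=0 PC=3
Step 24: PC=3 exec 'MOV D, -3'. After: A=1 B=1 C=8 D=-3 ZF=0 PC=4
Step 25: PC=4 exec 'ADD C, 2'. After: A=1 B=1 C=10 D=-3 ZF=0 PC=5
Step 26: PC=5 exec 'SUB A, 1'. After: A=0 B=1 C=10 D=-3 ZF=1 PC=6
Step 27: PC=6 exec 'JNZ 2'. After: A=0 B=1 C=10 D=-3 ZF=1 PC=7
Step 28: PC=7 exec 'HALT'. After: A=0 B=1 C=10 D=-3 ZF=1 PC=7 HALTED

Answer: 0 1 10 -3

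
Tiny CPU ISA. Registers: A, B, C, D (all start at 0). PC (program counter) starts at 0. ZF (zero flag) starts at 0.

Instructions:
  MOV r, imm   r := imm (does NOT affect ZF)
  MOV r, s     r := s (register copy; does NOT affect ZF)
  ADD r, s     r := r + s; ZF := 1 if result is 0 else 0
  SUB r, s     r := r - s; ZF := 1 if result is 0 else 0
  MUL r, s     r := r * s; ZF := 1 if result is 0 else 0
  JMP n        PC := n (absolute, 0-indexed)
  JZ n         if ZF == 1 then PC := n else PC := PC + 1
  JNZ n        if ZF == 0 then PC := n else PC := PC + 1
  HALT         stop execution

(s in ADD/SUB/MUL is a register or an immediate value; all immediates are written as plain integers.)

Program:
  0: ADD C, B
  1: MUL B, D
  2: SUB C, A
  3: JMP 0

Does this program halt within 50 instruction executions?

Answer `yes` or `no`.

Answer: no

Derivation:
Step 1: PC=0 exec 'ADD C, B'. After: A=0 B=0 C=0 D=0 ZF=1 PC=1
Step 2: PC=1 exec 'MUL B, D'. After: A=0 B=0 C=0 D=0 ZF=1 PC=2
Step 3: PC=2 exec 'SUB C, A'. After: A=0 B=0 C=0 D=0 ZF=1 PC=3
Step 4: PC=3 exec 'JMP 0'. After: A=0 B=0 C=0 D=0 ZF=1 PC=0
Step 5: PC=0 exec 'ADD C, B'. After: A=0 B=0 C=0 D=0 ZF=1 PC=1
State after step 5 equals state after step 1: the program is in a cycle of length 4 and will never halt.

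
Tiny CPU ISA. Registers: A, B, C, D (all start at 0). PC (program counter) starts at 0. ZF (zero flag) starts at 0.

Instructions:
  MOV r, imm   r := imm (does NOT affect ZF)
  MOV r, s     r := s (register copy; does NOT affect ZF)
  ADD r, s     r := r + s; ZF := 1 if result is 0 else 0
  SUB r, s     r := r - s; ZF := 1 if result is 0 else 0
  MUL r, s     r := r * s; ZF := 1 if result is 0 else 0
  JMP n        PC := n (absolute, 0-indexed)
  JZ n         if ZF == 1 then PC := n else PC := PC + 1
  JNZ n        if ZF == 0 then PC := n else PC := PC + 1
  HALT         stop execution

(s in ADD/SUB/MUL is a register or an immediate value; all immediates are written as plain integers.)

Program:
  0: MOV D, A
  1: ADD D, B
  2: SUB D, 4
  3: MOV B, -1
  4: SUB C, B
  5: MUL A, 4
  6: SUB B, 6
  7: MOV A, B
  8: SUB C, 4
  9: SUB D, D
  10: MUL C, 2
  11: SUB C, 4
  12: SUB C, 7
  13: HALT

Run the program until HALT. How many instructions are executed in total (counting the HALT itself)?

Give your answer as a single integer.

Answer: 14

Derivation:
Step 1: PC=0 exec 'MOV D, A'. After: A=0 B=0 C=0 D=0 ZF=0 PC=1
Step 2: PC=1 exec 'ADD D, B'. After: A=0 B=0 C=0 D=0 ZF=1 PC=2
Step 3: PC=2 exec 'SUB D, 4'. After: A=0 B=0 C=0 D=-4 ZF=0 PC=3
Step 4: PC=3 exec 'MOV B, -1'. After: A=0 B=-1 C=0 D=-4 ZF=0 PC=4
Step 5: PC=4 exec 'SUB C, B'. After: A=0 B=-1 C=1 D=-4 ZF=0 PC=5
Step 6: PC=5 exec 'MUL A, 4'. After: A=0 B=-1 C=1 D=-4 ZF=1 PC=6
Step 7: PC=6 exec 'SUB B, 6'. After: A=0 B=-7 C=1 D=-4 ZF=0 PC=7
Step 8: PC=7 exec 'MOV A, B'. After: A=-7 B=-7 C=1 D=-4 ZF=0 PC=8
Step 9: PC=8 exec 'SUB C, 4'. After: A=-7 B=-7 C=-3 D=-4 ZF=0 PC=9
Step 10: PC=9 exec 'SUB D, D'. After: A=-7 B=-7 C=-3 D=0 ZF=1 PC=10
Step 11: PC=10 exec 'MUL C, 2'. After: A=-7 B=-7 C=-6 D=0 ZF=0 PC=11
Step 12: PC=11 exec 'SUB C, 4'. After: A=-7 B=-7 C=-10 D=0 ZF=0 PC=12
Step 13: PC=12 exec 'SUB C, 7'. After: A=-7 B=-7 C=-17 D=0 ZF=0 PC=13
Step 14: PC=13 exec 'HALT'. After: A=-7 B=-7 C=-17 D=0 ZF=0 PC=13 HALTED
Total instructions executed: 14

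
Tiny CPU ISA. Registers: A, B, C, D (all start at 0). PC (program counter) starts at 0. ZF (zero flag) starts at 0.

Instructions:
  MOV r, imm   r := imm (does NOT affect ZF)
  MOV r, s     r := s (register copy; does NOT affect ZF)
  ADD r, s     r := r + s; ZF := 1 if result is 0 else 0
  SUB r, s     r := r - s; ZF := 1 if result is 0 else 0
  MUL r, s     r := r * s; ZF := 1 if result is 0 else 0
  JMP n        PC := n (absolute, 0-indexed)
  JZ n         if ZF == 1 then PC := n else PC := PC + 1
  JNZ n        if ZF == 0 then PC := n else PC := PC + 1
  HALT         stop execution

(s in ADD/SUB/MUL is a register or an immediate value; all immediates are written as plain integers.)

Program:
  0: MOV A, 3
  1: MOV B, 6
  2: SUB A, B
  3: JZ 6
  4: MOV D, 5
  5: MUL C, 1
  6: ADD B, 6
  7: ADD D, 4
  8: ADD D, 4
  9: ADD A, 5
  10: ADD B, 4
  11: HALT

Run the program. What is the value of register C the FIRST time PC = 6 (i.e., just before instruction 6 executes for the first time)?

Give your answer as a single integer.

Step 1: PC=0 exec 'MOV A, 3'. After: A=3 B=0 C=0 D=0 ZF=0 PC=1
Step 2: PC=1 exec 'MOV B, 6'. After: A=3 B=6 C=0 D=0 ZF=0 PC=2
Step 3: PC=2 exec 'SUB A, B'. After: A=-3 B=6 C=0 D=0 ZF=0 PC=3
Step 4: PC=3 exec 'JZ 6'. After: A=-3 B=6 C=0 D=0 ZF=0 PC=4
Step 5: PC=4 exec 'MOV D, 5'. After: A=-3 B=6 C=0 D=5 ZF=0 PC=5
Step 6: PC=5 exec 'MUL C, 1'. After: A=-3 B=6 C=0 D=5 ZF=1 PC=6
First time PC=6: C=0

0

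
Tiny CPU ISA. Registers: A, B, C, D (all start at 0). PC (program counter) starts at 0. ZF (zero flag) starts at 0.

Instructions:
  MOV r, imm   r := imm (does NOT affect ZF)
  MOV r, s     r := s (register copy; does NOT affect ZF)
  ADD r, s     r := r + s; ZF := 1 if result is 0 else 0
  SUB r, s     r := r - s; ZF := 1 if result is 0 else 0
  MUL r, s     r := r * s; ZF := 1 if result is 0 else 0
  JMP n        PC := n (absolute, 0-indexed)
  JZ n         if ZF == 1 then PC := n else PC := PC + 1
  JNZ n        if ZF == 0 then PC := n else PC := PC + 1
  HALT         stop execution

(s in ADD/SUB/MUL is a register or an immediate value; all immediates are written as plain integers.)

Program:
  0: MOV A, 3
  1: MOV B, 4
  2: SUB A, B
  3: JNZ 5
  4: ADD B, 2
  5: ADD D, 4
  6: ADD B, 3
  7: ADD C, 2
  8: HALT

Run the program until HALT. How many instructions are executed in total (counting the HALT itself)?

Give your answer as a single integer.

Answer: 8

Derivation:
Step 1: PC=0 exec 'MOV A, 3'. After: A=3 B=0 C=0 D=0 ZF=0 PC=1
Step 2: PC=1 exec 'MOV B, 4'. After: A=3 B=4 C=0 D=0 ZF=0 PC=2
Step 3: PC=2 exec 'SUB A, B'. After: A=-1 B=4 C=0 D=0 ZF=0 PC=3
Step 4: PC=3 exec 'JNZ 5'. After: A=-1 B=4 C=0 D=0 ZF=0 PC=5
Step 5: PC=5 exec 'ADD D, 4'. After: A=-1 B=4 C=0 D=4 ZF=0 PC=6
Step 6: PC=6 exec 'ADD B, 3'. After: A=-1 B=7 C=0 D=4 ZF=0 PC=7
Step 7: PC=7 exec 'ADD C, 2'. After: A=-1 B=7 C=2 D=4 ZF=0 PC=8
Step 8: PC=8 exec 'HALT'. After: A=-1 B=7 C=2 D=4 ZF=0 PC=8 HALTED
Total instructions executed: 8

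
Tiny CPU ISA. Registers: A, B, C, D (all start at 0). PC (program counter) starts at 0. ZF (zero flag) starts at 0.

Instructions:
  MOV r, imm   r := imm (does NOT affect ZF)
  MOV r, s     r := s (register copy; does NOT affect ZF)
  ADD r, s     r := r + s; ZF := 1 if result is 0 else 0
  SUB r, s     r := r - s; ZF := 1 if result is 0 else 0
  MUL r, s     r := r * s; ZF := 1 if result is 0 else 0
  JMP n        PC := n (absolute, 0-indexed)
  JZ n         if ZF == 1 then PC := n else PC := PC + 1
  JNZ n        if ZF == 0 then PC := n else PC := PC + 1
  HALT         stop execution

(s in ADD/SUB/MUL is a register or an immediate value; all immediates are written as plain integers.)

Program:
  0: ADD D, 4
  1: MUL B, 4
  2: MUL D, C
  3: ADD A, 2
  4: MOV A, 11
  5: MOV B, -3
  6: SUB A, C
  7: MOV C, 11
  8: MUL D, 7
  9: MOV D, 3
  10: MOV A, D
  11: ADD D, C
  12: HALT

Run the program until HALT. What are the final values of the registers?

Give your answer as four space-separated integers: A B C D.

Step 1: PC=0 exec 'ADD D, 4'. After: A=0 B=0 C=0 D=4 ZF=0 PC=1
Step 2: PC=1 exec 'MUL B, 4'. After: A=0 B=0 C=0 D=4 ZF=1 PC=2
Step 3: PC=2 exec 'MUL D, C'. After: A=0 B=0 C=0 D=0 ZF=1 PC=3
Step 4: PC=3 exec 'ADD A, 2'. After: A=2 B=0 C=0 D=0 ZF=0 PC=4
Step 5: PC=4 exec 'MOV A, 11'. After: A=11 B=0 C=0 D=0 ZF=0 PC=5
Step 6: PC=5 exec 'MOV B, -3'. After: A=11 B=-3 C=0 D=0 ZF=0 PC=6
Step 7: PC=6 exec 'SUB A, C'. After: A=11 B=-3 C=0 D=0 ZF=0 PC=7
Step 8: PC=7 exec 'MOV C, 11'. After: A=11 B=-3 C=11 D=0 ZF=0 PC=8
Step 9: PC=8 exec 'MUL D, 7'. After: A=11 B=-3 C=11 D=0 ZF=1 PC=9
Step 10: PC=9 exec 'MOV D, 3'. After: A=11 B=-3 C=11 D=3 ZF=1 PC=10
Step 11: PC=10 exec 'MOV A, D'. After: A=3 B=-3 C=11 D=3 ZF=1 PC=11
Step 12: PC=11 exec 'ADD D, C'. After: A=3 B=-3 C=11 D=14 ZF=0 PC=12
Step 13: PC=12 exec 'HALT'. After: A=3 B=-3 C=11 D=14 ZF=0 PC=12 HALTED

Answer: 3 -3 11 14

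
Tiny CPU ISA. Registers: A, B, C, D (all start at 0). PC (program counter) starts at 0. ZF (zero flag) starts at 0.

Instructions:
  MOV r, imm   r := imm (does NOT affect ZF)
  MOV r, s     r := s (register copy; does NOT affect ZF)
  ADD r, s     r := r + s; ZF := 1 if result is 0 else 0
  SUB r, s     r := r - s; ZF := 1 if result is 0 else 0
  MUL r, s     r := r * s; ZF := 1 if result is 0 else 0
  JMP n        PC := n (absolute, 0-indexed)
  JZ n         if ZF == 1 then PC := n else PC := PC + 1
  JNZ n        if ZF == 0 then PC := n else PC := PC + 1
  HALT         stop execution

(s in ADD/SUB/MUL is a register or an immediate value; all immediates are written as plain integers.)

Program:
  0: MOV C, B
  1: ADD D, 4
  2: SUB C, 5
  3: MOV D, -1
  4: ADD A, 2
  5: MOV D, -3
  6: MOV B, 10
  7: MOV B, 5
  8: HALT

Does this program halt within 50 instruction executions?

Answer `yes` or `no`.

Step 1: PC=0 exec 'MOV C, B'. After: A=0 B=0 C=0 D=0 ZF=0 PC=1
Step 2: PC=1 exec 'ADD D, 4'. After: A=0 B=0 C=0 D=4 ZF=0 PC=2
Step 3: PC=2 exec 'SUB C, 5'. After: A=0 B=0 C=-5 D=4 ZF=0 PC=3
Step 4: PC=3 exec 'MOV D, -1'. After: A=0 B=0 C=-5 D=-1 ZF=0 PC=4
Step 5: PC=4 exec 'ADD A, 2'. After: A=2 B=0 C=-5 D=-1 ZF=0 PC=5
Step 6: PC=5 exec 'MOV D, -3'. After: A=2 B=0 C=-5 D=-3 ZF=0 PC=6
Step 7: PC=6 exec 'MOV B, 10'. After: A=2 B=10 C=-5 D=-3 ZF=0 PC=7
Step 8: PC=7 exec 'MOV B, 5'. After: A=2 B=5 C=-5 D=-3 ZF=0 PC=8
Step 9: PC=8 exec 'HALT'. After: A=2 B=5 C=-5 D=-3 ZF=0 PC=8 HALTED

Answer: yes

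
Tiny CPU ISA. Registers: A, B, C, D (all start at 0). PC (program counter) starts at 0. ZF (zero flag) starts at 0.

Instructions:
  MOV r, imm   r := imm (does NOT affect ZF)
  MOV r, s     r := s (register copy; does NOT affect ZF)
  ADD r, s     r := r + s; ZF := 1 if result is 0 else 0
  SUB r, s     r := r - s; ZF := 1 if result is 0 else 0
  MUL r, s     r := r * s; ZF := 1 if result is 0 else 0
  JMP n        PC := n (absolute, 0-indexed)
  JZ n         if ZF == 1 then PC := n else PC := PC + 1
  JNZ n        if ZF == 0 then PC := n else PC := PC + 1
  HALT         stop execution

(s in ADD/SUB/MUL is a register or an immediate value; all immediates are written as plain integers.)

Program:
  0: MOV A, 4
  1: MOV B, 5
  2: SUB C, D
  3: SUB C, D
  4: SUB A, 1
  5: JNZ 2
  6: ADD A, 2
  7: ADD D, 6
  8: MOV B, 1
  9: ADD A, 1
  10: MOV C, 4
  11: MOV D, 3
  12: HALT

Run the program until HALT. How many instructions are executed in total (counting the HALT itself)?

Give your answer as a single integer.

Step 1: PC=0 exec 'MOV A, 4'. After: A=4 B=0 C=0 D=0 ZF=0 PC=1
Step 2: PC=1 exec 'MOV B, 5'. After: A=4 B=5 C=0 D=0 ZF=0 PC=2
Step 3: PC=2 exec 'SUB C, D'. After: A=4 B=5 C=0 D=0 ZF=1 PC=3
Step 4: PC=3 exec 'SUB C, D'. After: A=4 B=5 C=0 D=0 ZF=1 PC=4
Step 5: PC=4 exec 'SUB A, 1'. After: A=3 B=5 C=0 D=0 ZF=0 PC=5
Step 6: PC=5 exec 'JNZ 2'. After: A=3 B=5 C=0 D=0 ZF=0 PC=2
Step 7: PC=2 exec 'SUB C, D'. After: A=3 B=5 C=0 D=0 ZF=1 PC=3
Step 8: PC=3 exec 'SUB C, D'. After: A=3 B=5 C=0 D=0 ZF=1 PC=4
Step 9: PC=4 exec 'SUB A, 1'. After: A=2 B=5 C=0 D=0 ZF=0 PC=5
Step 10: PC=5 exec 'JNZ 2'. After: A=2 B=5 C=0 D=0 ZF=0 PC=2
Step 11: PC=2 exec 'SUB C, D'. After: A=2 B=5 C=0 D=0 ZF=1 PC=3
Step 12: PC=3 exec 'SUB C, D'. After: A=2 B=5 C=0 D=0 ZF=1 PC=4
Step 13: PC=4 exec 'SUB A, 1'. After: A=1 B=5 C=0 D=0 ZF=0 PC=5
Step 14: PC=5 exec 'JNZ 2'. After: A=1 B=5 C=0 D=0 ZF=0 PC=2
Step 15: PC=2 exec 'SUB C, D'. After: A=1 B=5 C=0 D=0 ZF=1 PC=3
Step 16: PC=3 exec 'SUB C, D'. After: A=1 B=5 C=0 D=0 ZF=1 PC=4
Step 17: PC=4 exec 'SUB A, 1'. After: A=0 B=5 C=0 D=0 ZF=1 PC=5
Step 18: PC=5 exec 'JNZ 2'. After: A=0 B=5 C=0 D=0 ZF=1 PC=6
Step 19: PC=6 exec 'ADD A, 2'. After: A=2 B=5 C=0 D=0 ZF=0 PC=7
Step 20: PC=7 exec 'ADD D, 6'. After: A=2 B=5 C=0 D=6 ZF=0 PC=8
Step 21: PC=8 exec 'MOV B, 1'. After: A=2 B=1 C=0 D=6 ZF=0 PC=9
Step 22: PC=9 exec 'ADD A, 1'. After: A=3 B=1 C=0 D=6 ZF=0 PC=10
Step 23: PC=10 exec 'MOV C, 4'. After: A=3 B=1 C=4 D=6 ZF=0 PC=11
Step 24: PC=11 exec 'MOV D, 3'. After: A=3 B=1 C=4 D=3 ZF=0 PC=12
Step 25: PC=12 exec 'HALT'. After: A=3 B=1 C=4 D=3 ZF=0 PC=12 HALTED
Total instructions executed: 25

Answer: 25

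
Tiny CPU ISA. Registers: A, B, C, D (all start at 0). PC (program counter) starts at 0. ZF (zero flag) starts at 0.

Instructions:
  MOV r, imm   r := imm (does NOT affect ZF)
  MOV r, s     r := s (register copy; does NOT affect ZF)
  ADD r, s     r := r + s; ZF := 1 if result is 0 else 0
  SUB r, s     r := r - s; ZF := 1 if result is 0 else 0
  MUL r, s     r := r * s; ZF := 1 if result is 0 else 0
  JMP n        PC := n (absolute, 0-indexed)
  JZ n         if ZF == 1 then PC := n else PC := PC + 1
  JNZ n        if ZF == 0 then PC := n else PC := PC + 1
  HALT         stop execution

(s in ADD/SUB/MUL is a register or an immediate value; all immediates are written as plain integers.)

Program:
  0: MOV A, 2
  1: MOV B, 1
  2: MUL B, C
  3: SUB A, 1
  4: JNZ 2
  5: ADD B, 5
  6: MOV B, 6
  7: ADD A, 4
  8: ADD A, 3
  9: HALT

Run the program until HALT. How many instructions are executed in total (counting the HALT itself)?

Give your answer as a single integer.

Answer: 13

Derivation:
Step 1: PC=0 exec 'MOV A, 2'. After: A=2 B=0 C=0 D=0 ZF=0 PC=1
Step 2: PC=1 exec 'MOV B, 1'. After: A=2 B=1 C=0 D=0 ZF=0 PC=2
Step 3: PC=2 exec 'MUL B, C'. After: A=2 B=0 C=0 D=0 ZF=1 PC=3
Step 4: PC=3 exec 'SUB A, 1'. After: A=1 B=0 C=0 D=0 ZF=0 PC=4
Step 5: PC=4 exec 'JNZ 2'. After: A=1 B=0 C=0 D=0 ZF=0 PC=2
Step 6: PC=2 exec 'MUL B, C'. After: A=1 B=0 C=0 D=0 ZF=1 PC=3
Step 7: PC=3 exec 'SUB A, 1'. After: A=0 B=0 C=0 D=0 ZF=1 PC=4
Step 8: PC=4 exec 'JNZ 2'. After: A=0 B=0 C=0 D=0 ZF=1 PC=5
Step 9: PC=5 exec 'ADD B, 5'. After: A=0 B=5 C=0 D=0 ZF=0 PC=6
Step 10: PC=6 exec 'MOV B, 6'. After: A=0 B=6 C=0 D=0 ZF=0 PC=7
Step 11: PC=7 exec 'ADD A, 4'. After: A=4 B=6 C=0 D=0 ZF=0 PC=8
Step 12: PC=8 exec 'ADD A, 3'. After: A=7 B=6 C=0 D=0 ZF=0 PC=9
Step 13: PC=9 exec 'HALT'. After: A=7 B=6 C=0 D=0 ZF=0 PC=9 HALTED
Total instructions executed: 13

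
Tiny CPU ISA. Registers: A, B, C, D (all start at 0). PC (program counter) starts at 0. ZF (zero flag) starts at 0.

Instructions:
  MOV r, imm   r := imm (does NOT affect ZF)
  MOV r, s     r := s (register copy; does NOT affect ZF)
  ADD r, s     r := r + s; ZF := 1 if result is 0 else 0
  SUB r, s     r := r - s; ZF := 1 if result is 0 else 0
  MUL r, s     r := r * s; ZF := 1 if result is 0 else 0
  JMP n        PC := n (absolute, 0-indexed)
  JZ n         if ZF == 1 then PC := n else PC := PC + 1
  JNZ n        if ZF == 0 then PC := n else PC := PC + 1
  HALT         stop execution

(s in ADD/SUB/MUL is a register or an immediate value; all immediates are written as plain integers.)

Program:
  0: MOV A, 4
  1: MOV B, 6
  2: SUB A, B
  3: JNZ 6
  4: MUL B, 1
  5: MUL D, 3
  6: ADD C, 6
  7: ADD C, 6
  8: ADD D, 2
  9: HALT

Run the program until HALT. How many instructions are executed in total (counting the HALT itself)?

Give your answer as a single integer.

Step 1: PC=0 exec 'MOV A, 4'. After: A=4 B=0 C=0 D=0 ZF=0 PC=1
Step 2: PC=1 exec 'MOV B, 6'. After: A=4 B=6 C=0 D=0 ZF=0 PC=2
Step 3: PC=2 exec 'SUB A, B'. After: A=-2 B=6 C=0 D=0 ZF=0 PC=3
Step 4: PC=3 exec 'JNZ 6'. After: A=-2 B=6 C=0 D=0 ZF=0 PC=6
Step 5: PC=6 exec 'ADD C, 6'. After: A=-2 B=6 C=6 D=0 ZF=0 PC=7
Step 6: PC=7 exec 'ADD C, 6'. After: A=-2 B=6 C=12 D=0 ZF=0 PC=8
Step 7: PC=8 exec 'ADD D, 2'. After: A=-2 B=6 C=12 D=2 ZF=0 PC=9
Step 8: PC=9 exec 'HALT'. After: A=-2 B=6 C=12 D=2 ZF=0 PC=9 HALTED
Total instructions executed: 8

Answer: 8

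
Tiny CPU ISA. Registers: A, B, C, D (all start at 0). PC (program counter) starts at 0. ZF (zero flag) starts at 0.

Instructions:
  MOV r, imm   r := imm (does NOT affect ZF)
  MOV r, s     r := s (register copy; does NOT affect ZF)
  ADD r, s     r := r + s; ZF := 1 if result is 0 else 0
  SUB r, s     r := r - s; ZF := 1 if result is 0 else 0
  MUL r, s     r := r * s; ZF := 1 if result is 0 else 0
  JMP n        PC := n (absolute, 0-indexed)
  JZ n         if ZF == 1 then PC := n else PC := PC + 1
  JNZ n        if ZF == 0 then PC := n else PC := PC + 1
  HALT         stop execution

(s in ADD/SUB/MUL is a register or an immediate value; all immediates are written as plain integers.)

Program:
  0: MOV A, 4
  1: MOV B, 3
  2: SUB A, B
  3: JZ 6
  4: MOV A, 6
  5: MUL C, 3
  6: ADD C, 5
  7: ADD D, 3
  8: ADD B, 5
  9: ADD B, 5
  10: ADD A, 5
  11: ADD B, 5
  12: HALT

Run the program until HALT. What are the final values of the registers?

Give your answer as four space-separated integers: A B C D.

Step 1: PC=0 exec 'MOV A, 4'. After: A=4 B=0 C=0 D=0 ZF=0 PC=1
Step 2: PC=1 exec 'MOV B, 3'. After: A=4 B=3 C=0 D=0 ZF=0 PC=2
Step 3: PC=2 exec 'SUB A, B'. After: A=1 B=3 C=0 D=0 ZF=0 PC=3
Step 4: PC=3 exec 'JZ 6'. After: A=1 B=3 C=0 D=0 ZF=0 PC=4
Step 5: PC=4 exec 'MOV A, 6'. After: A=6 B=3 C=0 D=0 ZF=0 PC=5
Step 6: PC=5 exec 'MUL C, 3'. After: A=6 B=3 C=0 D=0 ZF=1 PC=6
Step 7: PC=6 exec 'ADD C, 5'. After: A=6 B=3 C=5 D=0 ZF=0 PC=7
Step 8: PC=7 exec 'ADD D, 3'. After: A=6 B=3 C=5 D=3 ZF=0 PC=8
Step 9: PC=8 exec 'ADD B, 5'. After: A=6 B=8 C=5 D=3 ZF=0 PC=9
Step 10: PC=9 exec 'ADD B, 5'. After: A=6 B=13 C=5 D=3 ZF=0 PC=10
Step 11: PC=10 exec 'ADD A, 5'. After: A=11 B=13 C=5 D=3 ZF=0 PC=11
Step 12: PC=11 exec 'ADD B, 5'. After: A=11 B=18 C=5 D=3 ZF=0 PC=12
Step 13: PC=12 exec 'HALT'. After: A=11 B=18 C=5 D=3 ZF=0 PC=12 HALTED

Answer: 11 18 5 3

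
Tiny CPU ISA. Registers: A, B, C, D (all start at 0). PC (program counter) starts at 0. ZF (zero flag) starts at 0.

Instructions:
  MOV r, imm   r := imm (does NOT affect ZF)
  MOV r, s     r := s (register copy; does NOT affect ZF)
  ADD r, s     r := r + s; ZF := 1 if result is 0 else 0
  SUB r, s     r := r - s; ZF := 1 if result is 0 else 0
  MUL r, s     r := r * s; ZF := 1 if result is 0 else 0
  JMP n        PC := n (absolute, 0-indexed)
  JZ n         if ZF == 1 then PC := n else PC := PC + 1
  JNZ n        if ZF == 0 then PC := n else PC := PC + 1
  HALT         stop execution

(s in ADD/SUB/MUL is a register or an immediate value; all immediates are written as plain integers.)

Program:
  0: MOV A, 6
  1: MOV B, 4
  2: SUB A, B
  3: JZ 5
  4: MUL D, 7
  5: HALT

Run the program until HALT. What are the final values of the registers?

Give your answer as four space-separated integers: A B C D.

Answer: 2 4 0 0

Derivation:
Step 1: PC=0 exec 'MOV A, 6'. After: A=6 B=0 C=0 D=0 ZF=0 PC=1
Step 2: PC=1 exec 'MOV B, 4'. After: A=6 B=4 C=0 D=0 ZF=0 PC=2
Step 3: PC=2 exec 'SUB A, B'. After: A=2 B=4 C=0 D=0 ZF=0 PC=3
Step 4: PC=3 exec 'JZ 5'. After: A=2 B=4 C=0 D=0 ZF=0 PC=4
Step 5: PC=4 exec 'MUL D, 7'. After: A=2 B=4 C=0 D=0 ZF=1 PC=5
Step 6: PC=5 exec 'HALT'. After: A=2 B=4 C=0 D=0 ZF=1 PC=5 HALTED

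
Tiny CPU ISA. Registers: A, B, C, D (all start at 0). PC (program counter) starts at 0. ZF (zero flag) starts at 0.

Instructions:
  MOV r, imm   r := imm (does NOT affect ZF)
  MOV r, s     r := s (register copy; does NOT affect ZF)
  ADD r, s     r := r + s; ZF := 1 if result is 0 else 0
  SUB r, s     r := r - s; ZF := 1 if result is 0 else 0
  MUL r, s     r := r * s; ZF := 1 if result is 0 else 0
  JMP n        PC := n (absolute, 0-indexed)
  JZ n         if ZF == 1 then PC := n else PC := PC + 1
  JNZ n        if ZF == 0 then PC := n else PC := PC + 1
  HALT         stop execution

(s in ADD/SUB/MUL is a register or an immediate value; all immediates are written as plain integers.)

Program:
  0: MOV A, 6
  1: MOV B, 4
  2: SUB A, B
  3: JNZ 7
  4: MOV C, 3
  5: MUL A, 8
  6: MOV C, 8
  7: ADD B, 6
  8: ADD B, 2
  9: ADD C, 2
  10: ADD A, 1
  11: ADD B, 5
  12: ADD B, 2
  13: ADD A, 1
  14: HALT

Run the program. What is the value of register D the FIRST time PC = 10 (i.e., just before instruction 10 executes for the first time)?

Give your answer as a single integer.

Step 1: PC=0 exec 'MOV A, 6'. After: A=6 B=0 C=0 D=0 ZF=0 PC=1
Step 2: PC=1 exec 'MOV B, 4'. After: A=6 B=4 C=0 D=0 ZF=0 PC=2
Step 3: PC=2 exec 'SUB A, B'. After: A=2 B=4 C=0 D=0 ZF=0 PC=3
Step 4: PC=3 exec 'JNZ 7'. After: A=2 B=4 C=0 D=0 ZF=0 PC=7
Step 5: PC=7 exec 'ADD B, 6'. After: A=2 B=10 C=0 D=0 ZF=0 PC=8
Step 6: PC=8 exec 'ADD B, 2'. After: A=2 B=12 C=0 D=0 ZF=0 PC=9
Step 7: PC=9 exec 'ADD C, 2'. After: A=2 B=12 C=2 D=0 ZF=0 PC=10
First time PC=10: D=0

0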